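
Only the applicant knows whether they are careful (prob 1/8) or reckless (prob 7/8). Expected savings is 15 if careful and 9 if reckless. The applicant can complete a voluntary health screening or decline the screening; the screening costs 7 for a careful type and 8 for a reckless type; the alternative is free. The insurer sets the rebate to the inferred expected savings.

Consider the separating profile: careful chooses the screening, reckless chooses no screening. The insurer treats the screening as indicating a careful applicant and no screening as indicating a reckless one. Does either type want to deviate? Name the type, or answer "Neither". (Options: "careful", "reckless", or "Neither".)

The screening pays 15; no screening pays 9.
careful: assigned the screening, nets 15 − 7 = 8; deviating to no screening nets 9.
reckless: assigned no screening, nets 9; deviating to the screening nets 15 − 8 = 7.
The careful type gains 1 by deviating.

careful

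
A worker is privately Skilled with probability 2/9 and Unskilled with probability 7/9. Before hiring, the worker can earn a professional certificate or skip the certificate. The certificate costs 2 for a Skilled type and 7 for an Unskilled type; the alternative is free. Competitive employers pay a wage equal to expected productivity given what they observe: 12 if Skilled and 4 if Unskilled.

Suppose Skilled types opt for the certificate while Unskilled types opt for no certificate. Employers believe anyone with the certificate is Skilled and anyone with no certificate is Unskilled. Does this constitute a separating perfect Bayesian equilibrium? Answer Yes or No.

Under these beliefs, the certificate earns wage 12 and no certificate earns wage 4.
Skilled: the certificate nets 12 − 2 = 10; no certificate nets 4. Skilled prefers the certificate.
Unskilled: the certificate nets 12 − 7 = 5; no certificate nets 4. Unskilled would deviate to the certificate.
Unskilled has a profitable deviation, so the profile is not an equilibrium.

No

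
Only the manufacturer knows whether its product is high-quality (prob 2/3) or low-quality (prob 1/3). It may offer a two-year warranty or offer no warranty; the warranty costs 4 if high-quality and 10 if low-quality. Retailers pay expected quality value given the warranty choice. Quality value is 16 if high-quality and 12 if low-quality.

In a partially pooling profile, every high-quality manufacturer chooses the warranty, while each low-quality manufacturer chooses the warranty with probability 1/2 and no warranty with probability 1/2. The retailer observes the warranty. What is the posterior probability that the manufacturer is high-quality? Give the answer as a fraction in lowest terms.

4/5

P(the warranty) = (2/3)·1 + (1/3)·(1/2) = 5/6.
By Bayes' rule, P(high-quality | the warranty) = (2/3) / (5/6) = 4/5.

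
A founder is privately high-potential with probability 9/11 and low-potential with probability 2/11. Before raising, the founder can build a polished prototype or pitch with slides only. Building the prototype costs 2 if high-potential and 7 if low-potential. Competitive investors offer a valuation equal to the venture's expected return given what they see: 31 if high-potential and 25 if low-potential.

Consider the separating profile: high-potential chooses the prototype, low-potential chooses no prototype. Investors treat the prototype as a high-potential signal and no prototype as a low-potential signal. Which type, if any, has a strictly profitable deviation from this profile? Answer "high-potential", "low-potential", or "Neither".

Neither

The prototype pays 31; no prototype pays 25.
high-potential: assigned the prototype, nets 31 − 2 = 29; deviating to no prototype nets 25.
low-potential: assigned no prototype, nets 25; deviating to the prototype nets 31 − 7 = 24.
Both types strictly prefer their assigned action; no profitable deviation.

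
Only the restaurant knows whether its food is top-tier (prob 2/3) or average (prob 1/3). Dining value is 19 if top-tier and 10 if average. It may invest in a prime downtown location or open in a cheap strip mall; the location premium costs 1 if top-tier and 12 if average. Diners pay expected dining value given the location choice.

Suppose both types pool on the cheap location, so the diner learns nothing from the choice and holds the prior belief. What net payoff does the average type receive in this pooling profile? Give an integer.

16

Pooled price premium = 2/3·19 + 1/3·10 = 16.
average pays no cost for the cheap location, so net payoff = 16.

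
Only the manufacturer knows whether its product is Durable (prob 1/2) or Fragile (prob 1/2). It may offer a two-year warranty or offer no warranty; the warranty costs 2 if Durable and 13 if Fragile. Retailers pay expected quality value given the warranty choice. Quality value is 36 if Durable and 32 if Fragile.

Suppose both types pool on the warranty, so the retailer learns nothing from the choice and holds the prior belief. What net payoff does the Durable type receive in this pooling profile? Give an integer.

Pooled price = 1/2·36 + 1/2·32 = 34.
Durable pays cost 2 for the warranty, so net payoff = 34 − 2 = 32.

32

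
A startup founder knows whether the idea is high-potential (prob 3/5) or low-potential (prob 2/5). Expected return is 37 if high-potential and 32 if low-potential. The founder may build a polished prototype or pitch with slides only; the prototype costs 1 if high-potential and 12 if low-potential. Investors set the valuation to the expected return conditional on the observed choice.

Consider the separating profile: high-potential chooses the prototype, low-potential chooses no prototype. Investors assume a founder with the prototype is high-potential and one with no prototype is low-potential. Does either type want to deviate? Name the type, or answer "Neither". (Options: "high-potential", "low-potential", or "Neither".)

Neither

The prototype pays 37; no prototype pays 32.
high-potential: assigned the prototype, nets 37 − 1 = 36; deviating to no prototype nets 32.
low-potential: assigned no prototype, nets 32; deviating to the prototype nets 37 − 12 = 25.
Both types strictly prefer their assigned action; no profitable deviation.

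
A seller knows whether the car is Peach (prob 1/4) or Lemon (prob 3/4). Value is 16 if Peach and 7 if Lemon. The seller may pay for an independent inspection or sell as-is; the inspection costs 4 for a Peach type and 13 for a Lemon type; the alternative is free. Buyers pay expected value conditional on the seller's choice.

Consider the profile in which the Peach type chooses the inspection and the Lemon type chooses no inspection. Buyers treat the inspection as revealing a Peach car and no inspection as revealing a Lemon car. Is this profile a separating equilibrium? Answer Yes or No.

Under these beliefs, the inspection earns price 16 and no inspection earns price 7.
Peach: the inspection nets 16 − 4 = 12; no inspection nets 7. Peach prefers the inspection.
Lemon: the inspection nets 16 − 13 = 3; no inspection nets 7. Lemon prefers no inspection.
Neither type deviates, so the separating profile is an equilibrium.

Yes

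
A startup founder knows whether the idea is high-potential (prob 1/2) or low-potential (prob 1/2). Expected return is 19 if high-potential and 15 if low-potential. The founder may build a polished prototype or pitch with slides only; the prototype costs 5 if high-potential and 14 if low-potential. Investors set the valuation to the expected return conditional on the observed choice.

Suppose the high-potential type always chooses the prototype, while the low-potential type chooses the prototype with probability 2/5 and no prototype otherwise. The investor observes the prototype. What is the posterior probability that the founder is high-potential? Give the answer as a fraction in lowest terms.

5/7

P(the prototype) = (1/2)·1 + (1/2)·(2/5) = 7/10.
By Bayes' rule, P(high-potential | the prototype) = (1/2) / (7/10) = 5/7.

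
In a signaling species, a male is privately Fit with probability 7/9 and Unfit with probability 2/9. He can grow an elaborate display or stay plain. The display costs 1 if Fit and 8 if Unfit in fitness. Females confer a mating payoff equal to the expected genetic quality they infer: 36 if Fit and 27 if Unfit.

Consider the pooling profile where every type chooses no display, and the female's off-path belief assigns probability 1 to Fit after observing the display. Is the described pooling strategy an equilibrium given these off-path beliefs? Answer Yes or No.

On path, the female holds the prior and pays 7/9·36 + 2/9·27 = 34. Off path (the display), believing Fit, it pays 36.
Fit: no display nets 34; the display nets 36 − 1 = 35. Fit would deviate.
Unfit: no display nets 34; the display nets 36 − 8 = 28. Unfit stays.
A type deviates, so pooling fails.

No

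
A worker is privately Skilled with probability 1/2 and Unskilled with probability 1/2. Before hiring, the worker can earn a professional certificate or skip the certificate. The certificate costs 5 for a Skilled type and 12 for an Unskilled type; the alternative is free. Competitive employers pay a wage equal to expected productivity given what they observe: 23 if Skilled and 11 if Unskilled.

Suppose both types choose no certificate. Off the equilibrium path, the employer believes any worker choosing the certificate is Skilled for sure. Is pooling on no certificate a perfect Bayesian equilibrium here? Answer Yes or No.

On path, the employer holds the prior and pays 1/2·23 + 1/2·11 = 17. Off path (the certificate), believing Skilled, it pays 23.
Skilled: no certificate nets 17; the certificate nets 23 − 5 = 18. Skilled would deviate.
Unskilled: no certificate nets 17; the certificate nets 23 − 12 = 11. Unskilled stays.
A type deviates, so pooling fails.

No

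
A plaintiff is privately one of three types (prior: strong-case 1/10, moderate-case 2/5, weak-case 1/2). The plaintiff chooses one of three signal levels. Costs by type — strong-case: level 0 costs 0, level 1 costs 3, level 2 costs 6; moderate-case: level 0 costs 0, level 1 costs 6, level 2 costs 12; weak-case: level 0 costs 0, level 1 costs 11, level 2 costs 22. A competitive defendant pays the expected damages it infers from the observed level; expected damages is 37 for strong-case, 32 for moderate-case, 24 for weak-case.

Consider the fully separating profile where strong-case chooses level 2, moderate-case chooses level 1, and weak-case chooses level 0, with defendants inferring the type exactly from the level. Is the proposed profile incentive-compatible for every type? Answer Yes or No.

Yes

Separating settlements: level 2 → 37, level 1 → 32, level 0 → 24.
strong-case (assigned level 2): level 0: 24 − 0 = 24; level 1: 32 − 3 = 29; level 2: 37 − 6 = 31. strong-case stays.
moderate-case (assigned level 1): level 0: 24 − 0 = 24; level 1: 32 − 6 = 26; level 2: 37 − 12 = 25. moderate-case stays.
weak-case (assigned level 0): level 0: 24 − 0 = 24; level 1: 32 − 11 = 21; level 2: 37 − 22 = 15. weak-case stays.
Every type prefers its assigned level; separation holds.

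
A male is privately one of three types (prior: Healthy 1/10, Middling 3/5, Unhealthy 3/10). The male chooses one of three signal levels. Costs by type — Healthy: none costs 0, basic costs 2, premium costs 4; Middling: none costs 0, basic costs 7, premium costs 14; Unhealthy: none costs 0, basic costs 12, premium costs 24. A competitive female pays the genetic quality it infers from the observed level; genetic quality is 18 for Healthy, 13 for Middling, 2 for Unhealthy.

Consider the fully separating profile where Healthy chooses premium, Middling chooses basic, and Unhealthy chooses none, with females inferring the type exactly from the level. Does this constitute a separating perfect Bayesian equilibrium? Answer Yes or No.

Separating mating payoffs: premium → 18, basic → 13, none → 2.
Healthy (assigned premium): none: 2 − 0 = 2; basic: 13 − 2 = 11; premium: 18 − 4 = 14. Healthy stays.
Middling (assigned basic): none: 2 − 0 = 2; basic: 13 − 7 = 6; premium: 18 − 14 = 4. Middling stays.
Unhealthy (assigned none): none: 2 − 0 = 2; basic: 13 − 12 = 1; premium: 18 − 24 = -6. Unhealthy stays.
Every type prefers its assigned level; separation holds.

Yes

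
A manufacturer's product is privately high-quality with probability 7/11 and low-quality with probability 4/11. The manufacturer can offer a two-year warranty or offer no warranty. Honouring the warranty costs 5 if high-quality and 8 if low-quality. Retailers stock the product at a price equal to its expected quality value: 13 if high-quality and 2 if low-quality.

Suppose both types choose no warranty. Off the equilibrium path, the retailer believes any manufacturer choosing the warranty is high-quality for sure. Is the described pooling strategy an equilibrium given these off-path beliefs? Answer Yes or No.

On path, the retailer holds the prior and pays 7/11·13 + 4/11·2 = 9. Off path (the warranty), believing high-quality, it pays 13.
high-quality: no warranty nets 9; the warranty nets 13 − 5 = 8. high-quality stays.
low-quality: no warranty nets 9; the warranty nets 13 − 8 = 5. low-quality stays.
No type deviates, so pooling is sustained.

Yes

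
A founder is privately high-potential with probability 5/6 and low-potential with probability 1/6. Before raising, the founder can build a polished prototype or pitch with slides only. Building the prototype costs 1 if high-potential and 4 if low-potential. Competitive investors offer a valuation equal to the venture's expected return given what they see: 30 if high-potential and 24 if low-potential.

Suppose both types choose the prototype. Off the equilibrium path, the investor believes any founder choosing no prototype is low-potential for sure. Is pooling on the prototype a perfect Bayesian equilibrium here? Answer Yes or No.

On path, the investor holds the prior and pays 5/6·30 + 1/6·24 = 29. Off path (no prototype), believing low-potential, it pays 24.
high-potential: the prototype nets 29 − 1 = 28; no prototype nets 24. high-potential stays.
low-potential: the prototype nets 29 − 4 = 25; no prototype nets 24. low-potential stays.
No type deviates, so pooling is sustained.

Yes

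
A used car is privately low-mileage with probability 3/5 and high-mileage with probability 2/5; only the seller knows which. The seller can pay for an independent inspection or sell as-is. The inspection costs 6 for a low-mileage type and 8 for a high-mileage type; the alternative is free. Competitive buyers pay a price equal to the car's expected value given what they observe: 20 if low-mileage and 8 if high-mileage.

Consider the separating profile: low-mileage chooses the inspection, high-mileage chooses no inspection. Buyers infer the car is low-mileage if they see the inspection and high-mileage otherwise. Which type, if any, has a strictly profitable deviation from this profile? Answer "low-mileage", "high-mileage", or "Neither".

high-mileage

The inspection pays 20; no inspection pays 8.
low-mileage: assigned the inspection, nets 20 − 6 = 14; deviating to no inspection nets 8.
high-mileage: assigned no inspection, nets 8; deviating to the inspection nets 20 − 8 = 12.
The high-mileage type gains 4 by deviating.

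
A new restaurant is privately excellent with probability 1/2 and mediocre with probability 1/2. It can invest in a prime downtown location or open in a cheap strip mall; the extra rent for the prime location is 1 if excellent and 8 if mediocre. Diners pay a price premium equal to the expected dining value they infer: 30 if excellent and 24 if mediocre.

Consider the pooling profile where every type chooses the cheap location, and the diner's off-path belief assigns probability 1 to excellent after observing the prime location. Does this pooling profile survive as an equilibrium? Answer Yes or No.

On path, the diner holds the prior and pays 1/2·30 + 1/2·24 = 27. Off path (the prime location), believing excellent, it pays 30.
excellent: the cheap location nets 27; the prime location nets 30 − 1 = 29. excellent would deviate.
mediocre: the cheap location nets 27; the prime location nets 30 − 8 = 22. mediocre stays.
A type deviates, so pooling fails.

No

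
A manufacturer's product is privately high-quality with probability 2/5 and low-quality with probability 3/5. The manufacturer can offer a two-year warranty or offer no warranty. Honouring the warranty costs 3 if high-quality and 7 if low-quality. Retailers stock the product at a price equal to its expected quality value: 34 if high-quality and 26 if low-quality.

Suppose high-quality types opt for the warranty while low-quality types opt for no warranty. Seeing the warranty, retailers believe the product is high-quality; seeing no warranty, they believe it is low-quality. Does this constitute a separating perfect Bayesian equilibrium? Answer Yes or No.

Under these beliefs, the warranty earns price 34 and no warranty earns price 26.
high-quality: the warranty nets 34 − 3 = 31; no warranty nets 26. high-quality prefers the warranty.
low-quality: the warranty nets 34 − 7 = 27; no warranty nets 26. low-quality would deviate to the warranty.
low-quality has a profitable deviation, so the profile is not an equilibrium.

No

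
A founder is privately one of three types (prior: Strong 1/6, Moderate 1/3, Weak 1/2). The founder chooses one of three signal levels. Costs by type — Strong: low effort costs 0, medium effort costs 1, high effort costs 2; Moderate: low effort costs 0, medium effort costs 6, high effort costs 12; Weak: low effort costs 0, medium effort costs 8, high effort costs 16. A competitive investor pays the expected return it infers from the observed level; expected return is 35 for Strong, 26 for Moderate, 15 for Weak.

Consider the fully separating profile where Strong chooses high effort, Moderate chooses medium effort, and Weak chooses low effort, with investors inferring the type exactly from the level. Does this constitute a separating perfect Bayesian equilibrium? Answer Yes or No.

No

Separating valuations: high effort → 35, medium effort → 26, low effort → 15.
Strong (assigned high effort): low effort: 15 − 0 = 15; medium effort: 26 − 1 = 25; high effort: 35 − 2 = 33. Strong stays.
Moderate (assigned medium effort): low effort: 15 − 0 = 15; medium effort: 26 − 6 = 20; high effort: 35 − 12 = 23. Moderate prefers high effort.
Weak (assigned low effort): low effort: 15 − 0 = 15; medium effort: 26 − 8 = 18; high effort: 35 − 16 = 19. Weak prefers high effort.
At least one type deviates; the separating profile fails.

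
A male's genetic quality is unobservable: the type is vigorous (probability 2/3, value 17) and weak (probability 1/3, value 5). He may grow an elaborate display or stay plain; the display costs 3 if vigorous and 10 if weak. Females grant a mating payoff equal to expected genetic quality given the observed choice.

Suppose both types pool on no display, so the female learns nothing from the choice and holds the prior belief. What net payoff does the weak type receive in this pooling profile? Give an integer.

Pooled mating payoff = 2/3·17 + 1/3·5 = 13.
weak pays no cost for no display, so net payoff = 13.

13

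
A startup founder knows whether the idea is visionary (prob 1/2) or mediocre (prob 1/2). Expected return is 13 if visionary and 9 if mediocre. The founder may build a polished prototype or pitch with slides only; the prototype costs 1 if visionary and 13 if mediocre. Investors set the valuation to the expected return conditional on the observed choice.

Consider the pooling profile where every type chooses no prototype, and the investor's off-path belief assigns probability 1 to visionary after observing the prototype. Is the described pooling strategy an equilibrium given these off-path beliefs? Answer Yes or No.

On path, the investor holds the prior and pays 1/2·13 + 1/2·9 = 11. Off path (the prototype), believing visionary, it pays 13.
visionary: no prototype nets 11; the prototype nets 13 − 1 = 12. visionary would deviate.
mediocre: no prototype nets 11; the prototype nets 13 − 13 = 0. mediocre stays.
A type deviates, so pooling fails.

No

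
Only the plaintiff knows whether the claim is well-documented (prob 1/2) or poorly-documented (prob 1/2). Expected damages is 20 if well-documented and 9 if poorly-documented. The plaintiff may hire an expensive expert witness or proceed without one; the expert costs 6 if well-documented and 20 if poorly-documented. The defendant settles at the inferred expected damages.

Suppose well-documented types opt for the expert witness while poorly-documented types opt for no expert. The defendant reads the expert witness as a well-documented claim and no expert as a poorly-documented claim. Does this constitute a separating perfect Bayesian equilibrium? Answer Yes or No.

Yes

Under these beliefs, the expert witness earns settlement 20 and no expert earns settlement 9.
well-documented: the expert witness nets 20 − 6 = 14; no expert nets 9. well-documented prefers the expert witness.
poorly-documented: the expert witness nets 20 − 20 = 0; no expert nets 9. poorly-documented prefers no expert.
Neither type deviates, so the separating profile is an equilibrium.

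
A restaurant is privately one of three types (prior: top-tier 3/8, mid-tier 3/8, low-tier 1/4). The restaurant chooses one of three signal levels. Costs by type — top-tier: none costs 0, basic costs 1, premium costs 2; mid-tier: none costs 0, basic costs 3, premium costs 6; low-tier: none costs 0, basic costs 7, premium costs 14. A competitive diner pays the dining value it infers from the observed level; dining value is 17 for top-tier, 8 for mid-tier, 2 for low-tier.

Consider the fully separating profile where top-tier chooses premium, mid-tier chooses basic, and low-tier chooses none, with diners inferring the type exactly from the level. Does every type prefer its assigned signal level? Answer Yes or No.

Separating price premiums: premium → 17, basic → 8, none → 2.
top-tier (assigned premium): none: 2 − 0 = 2; basic: 8 − 1 = 7; premium: 17 − 2 = 15. top-tier stays.
mid-tier (assigned basic): none: 2 − 0 = 2; basic: 8 − 3 = 5; premium: 17 − 6 = 11. mid-tier prefers premium.
low-tier (assigned none): none: 2 − 0 = 2; basic: 8 − 7 = 1; premium: 17 − 14 = 3. low-tier prefers premium.
At least one type deviates; the separating profile fails.

No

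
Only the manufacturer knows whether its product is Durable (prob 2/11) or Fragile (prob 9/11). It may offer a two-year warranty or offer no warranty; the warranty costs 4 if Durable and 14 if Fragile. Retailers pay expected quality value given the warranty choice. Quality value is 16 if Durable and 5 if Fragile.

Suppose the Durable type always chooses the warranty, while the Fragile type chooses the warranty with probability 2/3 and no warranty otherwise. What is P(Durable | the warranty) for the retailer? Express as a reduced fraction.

P(the warranty) = (2/11)·1 + (9/11)·(2/3) = 8/11.
By Bayes' rule, P(Durable | the warranty) = (2/11) / (8/11) = 1/4.

1/4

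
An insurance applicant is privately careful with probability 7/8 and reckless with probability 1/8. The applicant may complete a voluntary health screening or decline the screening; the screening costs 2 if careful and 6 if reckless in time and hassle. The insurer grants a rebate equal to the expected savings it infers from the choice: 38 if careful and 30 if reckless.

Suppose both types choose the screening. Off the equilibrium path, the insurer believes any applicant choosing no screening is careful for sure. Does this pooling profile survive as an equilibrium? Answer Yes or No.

On path, the insurer holds the prior and pays 7/8·38 + 1/8·30 = 37. Off path (no screening), believing careful, it pays 38.
careful: the screening nets 37 − 2 = 35; no screening nets 38. careful would deviate.
reckless: the screening nets 37 − 6 = 31; no screening nets 38. reckless would deviate.
A type deviates, so pooling fails.

No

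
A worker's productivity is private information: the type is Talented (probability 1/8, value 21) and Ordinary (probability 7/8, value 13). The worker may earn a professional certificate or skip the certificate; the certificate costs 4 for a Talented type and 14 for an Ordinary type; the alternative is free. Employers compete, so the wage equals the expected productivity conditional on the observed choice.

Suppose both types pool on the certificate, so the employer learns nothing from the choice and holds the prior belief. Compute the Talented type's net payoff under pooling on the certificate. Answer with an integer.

Pooled wage = 1/8·21 + 7/8·13 = 14.
Talented pays cost 4 for the certificate, so net payoff = 14 − 4 = 10.

10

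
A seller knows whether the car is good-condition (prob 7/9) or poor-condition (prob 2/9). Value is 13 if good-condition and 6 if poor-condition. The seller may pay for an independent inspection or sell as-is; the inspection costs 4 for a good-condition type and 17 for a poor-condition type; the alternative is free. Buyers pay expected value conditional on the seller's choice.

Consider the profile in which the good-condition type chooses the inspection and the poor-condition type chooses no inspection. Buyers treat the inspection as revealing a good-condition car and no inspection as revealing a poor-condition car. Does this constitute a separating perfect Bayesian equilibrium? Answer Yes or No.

Under these beliefs, the inspection earns price 13 and no inspection earns price 6.
good-condition: the inspection nets 13 − 4 = 9; no inspection nets 6. good-condition prefers the inspection.
poor-condition: the inspection nets 13 − 17 = -4; no inspection nets 6. poor-condition prefers no inspection.
Neither type deviates, so the separating profile is an equilibrium.

Yes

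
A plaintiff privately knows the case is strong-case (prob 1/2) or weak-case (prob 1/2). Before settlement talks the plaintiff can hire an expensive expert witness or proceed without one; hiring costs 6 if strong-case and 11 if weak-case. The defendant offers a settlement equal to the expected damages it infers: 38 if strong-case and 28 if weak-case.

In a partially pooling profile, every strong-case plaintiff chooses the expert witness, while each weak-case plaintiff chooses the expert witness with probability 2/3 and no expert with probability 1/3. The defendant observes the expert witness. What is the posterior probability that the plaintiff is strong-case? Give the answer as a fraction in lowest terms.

P(the expert witness) = (1/2)·1 + (1/2)·(2/3) = 5/6.
By Bayes' rule, P(strong-case | the expert witness) = (1/2) / (5/6) = 3/5.

3/5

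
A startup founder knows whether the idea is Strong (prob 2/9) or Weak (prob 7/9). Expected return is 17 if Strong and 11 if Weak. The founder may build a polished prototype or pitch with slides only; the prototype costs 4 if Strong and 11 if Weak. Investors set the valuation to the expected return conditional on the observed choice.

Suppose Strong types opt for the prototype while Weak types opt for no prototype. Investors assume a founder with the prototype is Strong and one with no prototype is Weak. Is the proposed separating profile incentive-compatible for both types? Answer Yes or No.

Under these beliefs, the prototype earns valuation 17 and no prototype earns valuation 11.
Strong: the prototype nets 17 − 4 = 13; no prototype nets 11. Strong prefers the prototype.
Weak: the prototype nets 17 − 11 = 6; no prototype nets 11. Weak prefers no prototype.
Neither type deviates, so the separating profile is an equilibrium.

Yes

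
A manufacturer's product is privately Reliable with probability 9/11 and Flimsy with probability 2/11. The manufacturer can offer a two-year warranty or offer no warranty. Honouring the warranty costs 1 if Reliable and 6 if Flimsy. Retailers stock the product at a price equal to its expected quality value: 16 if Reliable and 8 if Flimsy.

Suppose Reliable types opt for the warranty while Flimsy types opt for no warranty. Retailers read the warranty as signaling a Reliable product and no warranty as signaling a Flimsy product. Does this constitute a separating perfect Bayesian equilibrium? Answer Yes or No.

Under these beliefs, the warranty earns price 16 and no warranty earns price 8.
Reliable: the warranty nets 16 − 1 = 15; no warranty nets 8. Reliable prefers the warranty.
Flimsy: the warranty nets 16 − 6 = 10; no warranty nets 8. Flimsy would deviate to the warranty.
Flimsy has a profitable deviation, so the profile is not an equilibrium.

No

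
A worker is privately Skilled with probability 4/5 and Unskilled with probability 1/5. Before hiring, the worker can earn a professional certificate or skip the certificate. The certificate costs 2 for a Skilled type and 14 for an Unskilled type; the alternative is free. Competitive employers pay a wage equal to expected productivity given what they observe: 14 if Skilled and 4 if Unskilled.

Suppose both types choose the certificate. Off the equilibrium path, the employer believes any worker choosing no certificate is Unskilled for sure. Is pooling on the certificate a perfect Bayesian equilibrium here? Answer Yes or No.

No

On path, the employer holds the prior and pays 4/5·14 + 1/5·4 = 12. Off path (no certificate), believing Unskilled, it pays 4.
Skilled: the certificate nets 12 − 2 = 10; no certificate nets 4. Skilled stays.
Unskilled: the certificate nets 12 − 14 = -2; no certificate nets 4. Unskilled would deviate.
A type deviates, so pooling fails.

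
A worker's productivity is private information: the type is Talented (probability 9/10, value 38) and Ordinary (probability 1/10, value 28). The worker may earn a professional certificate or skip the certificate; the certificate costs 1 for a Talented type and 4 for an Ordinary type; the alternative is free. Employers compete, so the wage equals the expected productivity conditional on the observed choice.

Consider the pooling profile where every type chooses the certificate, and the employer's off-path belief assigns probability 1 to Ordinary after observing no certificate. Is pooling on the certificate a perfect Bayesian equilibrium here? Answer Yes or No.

On path, the employer holds the prior and pays 9/10·38 + 1/10·28 = 37. Off path (no certificate), believing Ordinary, it pays 28.
Talented: the certificate nets 37 − 1 = 36; no certificate nets 28. Talented stays.
Ordinary: the certificate nets 37 − 4 = 33; no certificate nets 28. Ordinary stays.
No type deviates, so pooling is sustained.

Yes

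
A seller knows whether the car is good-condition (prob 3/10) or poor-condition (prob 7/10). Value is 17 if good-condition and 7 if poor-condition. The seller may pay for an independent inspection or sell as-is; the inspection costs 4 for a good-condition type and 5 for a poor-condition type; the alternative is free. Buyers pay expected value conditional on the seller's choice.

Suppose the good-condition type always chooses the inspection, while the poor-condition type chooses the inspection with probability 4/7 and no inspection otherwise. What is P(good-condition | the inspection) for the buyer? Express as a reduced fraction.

P(the inspection) = (3/10)·1 + (7/10)·(4/7) = 7/10.
By Bayes' rule, P(good-condition | the inspection) = (3/10) / (7/10) = 3/7.

3/7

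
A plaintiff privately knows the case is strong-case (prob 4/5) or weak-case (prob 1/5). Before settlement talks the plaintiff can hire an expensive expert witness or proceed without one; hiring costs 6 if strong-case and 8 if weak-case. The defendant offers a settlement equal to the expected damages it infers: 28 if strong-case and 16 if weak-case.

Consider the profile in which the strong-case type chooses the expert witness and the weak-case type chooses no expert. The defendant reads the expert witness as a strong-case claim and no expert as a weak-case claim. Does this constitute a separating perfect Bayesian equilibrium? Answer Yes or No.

No

Under these beliefs, the expert witness earns settlement 28 and no expert earns settlement 16.
strong-case: the expert witness nets 28 − 6 = 22; no expert nets 16. strong-case prefers the expert witness.
weak-case: the expert witness nets 28 − 8 = 20; no expert nets 16. weak-case would deviate to the expert witness.
weak-case has a profitable deviation, so the profile is not an equilibrium.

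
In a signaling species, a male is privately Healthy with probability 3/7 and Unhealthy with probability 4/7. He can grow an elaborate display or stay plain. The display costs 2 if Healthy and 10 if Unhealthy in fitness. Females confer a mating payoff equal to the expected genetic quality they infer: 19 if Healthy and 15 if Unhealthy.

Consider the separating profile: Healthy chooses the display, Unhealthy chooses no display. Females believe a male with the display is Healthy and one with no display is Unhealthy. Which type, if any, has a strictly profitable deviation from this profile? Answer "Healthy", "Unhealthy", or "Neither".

The display pays 19; no display pays 15.
Healthy: assigned the display, nets 19 − 2 = 17; deviating to no display nets 15.
Unhealthy: assigned no display, nets 15; deviating to the display nets 19 − 10 = 9.
Both types strictly prefer their assigned action; no profitable deviation.

Neither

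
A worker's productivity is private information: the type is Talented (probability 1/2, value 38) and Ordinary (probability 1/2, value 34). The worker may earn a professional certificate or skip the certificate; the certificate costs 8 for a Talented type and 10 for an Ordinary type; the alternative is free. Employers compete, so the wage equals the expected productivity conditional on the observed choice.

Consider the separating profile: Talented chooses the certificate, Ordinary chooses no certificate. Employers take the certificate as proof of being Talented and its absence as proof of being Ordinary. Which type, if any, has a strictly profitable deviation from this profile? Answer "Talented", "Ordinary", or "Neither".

Talented

The certificate pays 38; no certificate pays 34.
Talented: assigned the certificate, nets 38 − 8 = 30; deviating to no certificate nets 34.
Ordinary: assigned no certificate, nets 34; deviating to the certificate nets 38 − 10 = 28.
The Talented type gains 4 by deviating.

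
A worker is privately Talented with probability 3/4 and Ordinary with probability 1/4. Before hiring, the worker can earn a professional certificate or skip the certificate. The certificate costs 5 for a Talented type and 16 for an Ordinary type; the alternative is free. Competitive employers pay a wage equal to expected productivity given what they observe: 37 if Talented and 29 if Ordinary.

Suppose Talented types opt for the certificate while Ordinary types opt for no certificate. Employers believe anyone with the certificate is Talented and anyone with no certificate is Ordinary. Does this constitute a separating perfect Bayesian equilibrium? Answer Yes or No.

Yes

Under these beliefs, the certificate earns wage 37 and no certificate earns wage 29.
Talented: the certificate nets 37 − 5 = 32; no certificate nets 29. Talented prefers the certificate.
Ordinary: the certificate nets 37 − 16 = 21; no certificate nets 29. Ordinary prefers no certificate.
Neither type deviates, so the separating profile is an equilibrium.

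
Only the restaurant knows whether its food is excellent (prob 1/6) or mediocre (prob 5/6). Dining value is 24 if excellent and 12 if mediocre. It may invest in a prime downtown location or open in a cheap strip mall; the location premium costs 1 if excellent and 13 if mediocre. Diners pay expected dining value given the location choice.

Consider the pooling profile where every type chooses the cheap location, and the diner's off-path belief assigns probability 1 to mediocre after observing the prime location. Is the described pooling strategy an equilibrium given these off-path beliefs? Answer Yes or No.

Yes

On path, the diner holds the prior and pays 1/6·24 + 5/6·12 = 14. Off path (the prime location), believing mediocre, it pays 12.
excellent: the cheap location nets 14; the prime location nets 12 − 1 = 11. excellent stays.
mediocre: the cheap location nets 14; the prime location nets 12 − 13 = -1. mediocre stays.
No type deviates, so pooling is sustained.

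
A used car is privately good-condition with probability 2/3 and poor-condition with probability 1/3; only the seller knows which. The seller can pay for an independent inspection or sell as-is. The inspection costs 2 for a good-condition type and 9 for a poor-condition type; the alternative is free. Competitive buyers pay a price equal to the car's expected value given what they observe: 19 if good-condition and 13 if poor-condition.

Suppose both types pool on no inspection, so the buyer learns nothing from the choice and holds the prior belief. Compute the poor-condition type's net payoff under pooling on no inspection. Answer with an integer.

17

Pooled price = 2/3·19 + 1/3·13 = 17.
poor-condition pays no cost for no inspection, so net payoff = 17.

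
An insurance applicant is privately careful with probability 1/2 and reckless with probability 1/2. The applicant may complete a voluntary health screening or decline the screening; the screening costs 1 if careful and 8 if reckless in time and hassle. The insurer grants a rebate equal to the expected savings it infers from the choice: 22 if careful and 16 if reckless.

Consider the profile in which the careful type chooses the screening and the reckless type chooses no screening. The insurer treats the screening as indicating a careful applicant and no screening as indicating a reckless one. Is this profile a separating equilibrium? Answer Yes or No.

Yes

Under these beliefs, the screening earns rebate 22 and no screening earns rebate 16.
careful: the screening nets 22 − 1 = 21; no screening nets 16. careful prefers the screening.
reckless: the screening nets 22 − 8 = 14; no screening nets 16. reckless prefers no screening.
Neither type deviates, so the separating profile is an equilibrium.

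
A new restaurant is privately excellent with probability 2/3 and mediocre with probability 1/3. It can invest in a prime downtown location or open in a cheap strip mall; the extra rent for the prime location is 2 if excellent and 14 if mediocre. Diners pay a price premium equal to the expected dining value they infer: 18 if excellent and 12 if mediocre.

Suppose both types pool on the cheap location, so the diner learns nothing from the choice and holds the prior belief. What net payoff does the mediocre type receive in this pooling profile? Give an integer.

Pooled price premium = 2/3·18 + 1/3·12 = 16.
mediocre pays no cost for the cheap location, so net payoff = 16.

16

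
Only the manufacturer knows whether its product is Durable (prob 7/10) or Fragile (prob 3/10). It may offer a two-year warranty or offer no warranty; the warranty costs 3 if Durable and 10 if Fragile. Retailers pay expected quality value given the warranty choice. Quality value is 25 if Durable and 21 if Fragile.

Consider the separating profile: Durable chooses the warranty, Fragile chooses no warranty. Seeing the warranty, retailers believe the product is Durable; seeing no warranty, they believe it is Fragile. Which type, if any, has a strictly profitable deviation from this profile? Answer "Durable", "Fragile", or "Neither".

Neither

The warranty pays 25; no warranty pays 21.
Durable: assigned the warranty, nets 25 − 3 = 22; deviating to no warranty nets 21.
Fragile: assigned no warranty, nets 21; deviating to the warranty nets 25 − 10 = 15.
Both types strictly prefer their assigned action; no profitable deviation.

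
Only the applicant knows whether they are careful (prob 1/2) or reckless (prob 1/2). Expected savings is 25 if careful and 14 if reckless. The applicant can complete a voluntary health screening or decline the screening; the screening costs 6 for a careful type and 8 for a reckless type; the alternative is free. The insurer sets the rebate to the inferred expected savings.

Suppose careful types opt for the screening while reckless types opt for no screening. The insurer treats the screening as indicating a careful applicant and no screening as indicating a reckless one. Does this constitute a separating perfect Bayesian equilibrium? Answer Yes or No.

Under these beliefs, the screening earns rebate 25 and no screening earns rebate 14.
careful: the screening nets 25 − 6 = 19; no screening nets 14. careful prefers the screening.
reckless: the screening nets 25 − 8 = 17; no screening nets 14. reckless would deviate to the screening.
reckless has a profitable deviation, so the profile is not an equilibrium.

No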